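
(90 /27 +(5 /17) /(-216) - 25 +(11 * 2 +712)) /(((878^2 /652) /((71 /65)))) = 30271299359 /45998648280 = 0.66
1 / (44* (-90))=-1 / 3960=-0.00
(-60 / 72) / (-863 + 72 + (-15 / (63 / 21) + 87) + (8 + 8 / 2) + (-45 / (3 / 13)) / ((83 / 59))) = 415 / 416136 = 0.00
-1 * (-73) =73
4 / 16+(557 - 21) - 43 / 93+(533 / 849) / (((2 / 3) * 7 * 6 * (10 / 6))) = 987122417 / 1842330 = 535.80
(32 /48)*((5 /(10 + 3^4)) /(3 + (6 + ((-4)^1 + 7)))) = 5 /1638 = 0.00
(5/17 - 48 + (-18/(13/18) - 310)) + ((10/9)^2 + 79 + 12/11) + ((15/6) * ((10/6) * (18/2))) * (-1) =-133428265/393822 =-338.80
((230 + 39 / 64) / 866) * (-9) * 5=-664155 / 55424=-11.98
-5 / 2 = -2.50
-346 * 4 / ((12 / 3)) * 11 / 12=-1903 / 6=-317.17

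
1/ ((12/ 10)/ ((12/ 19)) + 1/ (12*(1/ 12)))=10/ 29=0.34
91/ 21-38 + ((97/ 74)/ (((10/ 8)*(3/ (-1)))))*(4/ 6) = -56443/ 1665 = -33.90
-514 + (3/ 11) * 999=-2657/ 11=-241.55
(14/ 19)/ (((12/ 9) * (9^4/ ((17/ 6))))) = 119/ 498636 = 0.00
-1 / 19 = -0.05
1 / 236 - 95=-22419 / 236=-95.00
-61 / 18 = -3.39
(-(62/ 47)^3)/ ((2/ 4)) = -476656/ 103823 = -4.59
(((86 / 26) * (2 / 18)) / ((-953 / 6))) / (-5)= 86 / 185835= 0.00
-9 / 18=-1 / 2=-0.50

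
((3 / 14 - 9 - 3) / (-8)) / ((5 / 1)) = 33 / 112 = 0.29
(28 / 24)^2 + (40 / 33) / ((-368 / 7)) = 12187 / 9108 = 1.34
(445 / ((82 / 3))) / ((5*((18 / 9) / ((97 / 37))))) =25899 / 6068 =4.27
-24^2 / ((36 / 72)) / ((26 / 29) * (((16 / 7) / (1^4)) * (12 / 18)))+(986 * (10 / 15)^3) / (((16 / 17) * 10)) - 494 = -4584727 / 3510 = -1306.19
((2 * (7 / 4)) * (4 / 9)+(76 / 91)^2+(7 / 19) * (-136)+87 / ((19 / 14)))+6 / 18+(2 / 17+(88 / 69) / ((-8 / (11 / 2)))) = 922437211 / 58281678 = 15.83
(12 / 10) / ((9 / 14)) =28 / 15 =1.87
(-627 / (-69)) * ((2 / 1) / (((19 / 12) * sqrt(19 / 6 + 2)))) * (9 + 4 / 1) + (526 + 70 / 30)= 3432 * sqrt(186) / 713 + 1585 / 3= 593.98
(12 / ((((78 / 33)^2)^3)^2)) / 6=3138428376721 / 47714478330841088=0.00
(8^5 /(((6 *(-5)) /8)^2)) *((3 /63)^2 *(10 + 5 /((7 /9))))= 12058624 /138915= 86.81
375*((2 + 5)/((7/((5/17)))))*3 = 5625/17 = 330.88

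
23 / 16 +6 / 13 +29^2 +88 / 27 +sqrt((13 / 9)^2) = 4760137 / 5616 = 847.60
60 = 60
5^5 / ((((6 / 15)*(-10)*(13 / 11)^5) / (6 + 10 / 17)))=-2232.57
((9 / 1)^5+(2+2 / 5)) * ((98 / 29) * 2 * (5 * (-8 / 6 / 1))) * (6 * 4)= -1851851904 / 29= -63856962.21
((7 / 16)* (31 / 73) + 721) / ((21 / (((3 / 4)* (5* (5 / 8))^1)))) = 3008375 / 37376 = 80.49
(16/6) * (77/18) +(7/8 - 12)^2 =233579/1728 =135.17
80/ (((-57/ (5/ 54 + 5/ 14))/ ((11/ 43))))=-74800/ 463239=-0.16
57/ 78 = 19/ 26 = 0.73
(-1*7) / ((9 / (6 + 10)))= -12.44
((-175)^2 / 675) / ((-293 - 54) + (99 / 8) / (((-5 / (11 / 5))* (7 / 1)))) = -1715000 / 13146003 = -0.13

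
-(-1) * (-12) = -12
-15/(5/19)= -57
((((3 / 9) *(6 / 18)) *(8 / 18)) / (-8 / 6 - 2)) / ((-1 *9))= 2 / 1215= 0.00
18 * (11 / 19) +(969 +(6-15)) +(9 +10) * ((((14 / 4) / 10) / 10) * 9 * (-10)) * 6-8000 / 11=-242339 / 2090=-115.95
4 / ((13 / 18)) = 72 / 13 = 5.54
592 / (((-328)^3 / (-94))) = 1739 / 1102736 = 0.00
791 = 791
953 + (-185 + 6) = 774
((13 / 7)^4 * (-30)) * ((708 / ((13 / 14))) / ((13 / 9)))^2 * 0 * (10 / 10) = 0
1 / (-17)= -1 / 17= -0.06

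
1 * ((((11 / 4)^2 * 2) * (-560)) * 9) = -76230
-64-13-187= -264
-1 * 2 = -2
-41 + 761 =720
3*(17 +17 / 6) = 119 / 2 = 59.50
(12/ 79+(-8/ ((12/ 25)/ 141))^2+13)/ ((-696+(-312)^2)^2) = 436278539/ 737926036416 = 0.00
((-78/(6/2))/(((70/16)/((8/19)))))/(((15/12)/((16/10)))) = -53248/16625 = -3.20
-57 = -57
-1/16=-0.06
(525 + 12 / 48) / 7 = 2101 / 28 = 75.04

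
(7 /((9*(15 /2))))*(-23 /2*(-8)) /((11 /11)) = 1288 /135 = 9.54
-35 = -35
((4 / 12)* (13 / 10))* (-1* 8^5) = -14199.47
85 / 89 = 0.96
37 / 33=1.12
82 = 82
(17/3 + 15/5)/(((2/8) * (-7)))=-104/21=-4.95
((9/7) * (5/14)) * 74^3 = 9117540/49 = 186072.24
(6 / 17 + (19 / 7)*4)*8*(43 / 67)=458896 / 7973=57.56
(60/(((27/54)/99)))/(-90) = -132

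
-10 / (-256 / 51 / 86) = 10965 / 64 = 171.33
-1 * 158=-158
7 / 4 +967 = 3875 / 4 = 968.75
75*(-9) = -675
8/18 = 4/9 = 0.44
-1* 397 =-397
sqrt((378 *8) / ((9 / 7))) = 28 *sqrt(3) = 48.50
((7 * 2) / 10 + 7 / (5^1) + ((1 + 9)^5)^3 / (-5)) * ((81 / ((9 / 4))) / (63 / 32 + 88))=-80027787426188.53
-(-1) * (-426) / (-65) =426 / 65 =6.55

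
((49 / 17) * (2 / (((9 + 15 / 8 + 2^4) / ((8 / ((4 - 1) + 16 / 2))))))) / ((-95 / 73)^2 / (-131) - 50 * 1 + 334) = 4378476928 / 7970685113655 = 0.00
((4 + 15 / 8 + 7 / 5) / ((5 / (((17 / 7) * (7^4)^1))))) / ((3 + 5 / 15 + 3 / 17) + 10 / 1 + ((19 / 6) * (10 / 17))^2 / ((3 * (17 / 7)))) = 225085002471 / 371052800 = 606.61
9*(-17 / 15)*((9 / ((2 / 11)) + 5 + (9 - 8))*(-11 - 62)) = 413253 / 10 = 41325.30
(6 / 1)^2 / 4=9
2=2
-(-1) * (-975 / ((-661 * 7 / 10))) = 9750 / 4627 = 2.11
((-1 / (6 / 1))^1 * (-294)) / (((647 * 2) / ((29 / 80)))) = 1421 / 103520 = 0.01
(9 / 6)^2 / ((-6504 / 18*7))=-27 / 30352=-0.00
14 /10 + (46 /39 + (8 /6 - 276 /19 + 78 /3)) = 57007 /3705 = 15.39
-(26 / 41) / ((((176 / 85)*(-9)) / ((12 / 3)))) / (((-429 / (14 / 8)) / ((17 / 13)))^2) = 1203685 / 310761326304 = 0.00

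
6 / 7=0.86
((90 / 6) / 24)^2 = 25 / 64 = 0.39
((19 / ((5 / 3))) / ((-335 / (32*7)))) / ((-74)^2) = -3192 / 2293075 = -0.00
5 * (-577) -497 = -3382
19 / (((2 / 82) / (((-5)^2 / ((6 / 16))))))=155800 / 3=51933.33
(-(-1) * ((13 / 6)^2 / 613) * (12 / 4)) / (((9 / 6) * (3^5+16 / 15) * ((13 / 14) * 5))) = 13 / 961797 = 0.00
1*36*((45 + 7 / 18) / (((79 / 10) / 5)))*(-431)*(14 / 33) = -492977800 / 2607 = -189097.74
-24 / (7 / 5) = -120 / 7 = -17.14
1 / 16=0.06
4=4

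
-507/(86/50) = -12675/43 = -294.77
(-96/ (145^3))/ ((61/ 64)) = -0.00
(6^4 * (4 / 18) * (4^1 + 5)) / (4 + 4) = 324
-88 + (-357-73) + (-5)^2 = -493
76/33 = 2.30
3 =3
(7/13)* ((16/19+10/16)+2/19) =1673/1976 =0.85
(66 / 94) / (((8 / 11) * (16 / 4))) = 363 / 1504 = 0.24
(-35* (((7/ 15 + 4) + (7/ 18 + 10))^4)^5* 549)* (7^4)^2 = -820050014032469704527378615415876476044394028382752547789704849640959627/ 27017034353459841780000000000000000000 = -30353072928134056085220670000000000.00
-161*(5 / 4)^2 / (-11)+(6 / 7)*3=31343 / 1232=25.44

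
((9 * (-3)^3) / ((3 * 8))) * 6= -243 / 4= -60.75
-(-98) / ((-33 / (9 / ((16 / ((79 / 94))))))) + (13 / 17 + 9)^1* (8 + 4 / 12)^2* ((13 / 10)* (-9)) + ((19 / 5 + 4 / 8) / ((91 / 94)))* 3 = -506874353243 / 63983920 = -7921.90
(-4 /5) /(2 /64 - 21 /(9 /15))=0.02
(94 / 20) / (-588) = -47 / 5880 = -0.01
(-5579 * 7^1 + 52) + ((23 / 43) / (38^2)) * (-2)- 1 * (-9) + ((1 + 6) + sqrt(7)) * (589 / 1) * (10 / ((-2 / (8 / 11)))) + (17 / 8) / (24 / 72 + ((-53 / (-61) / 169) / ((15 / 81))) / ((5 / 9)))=-104558868926225 / 1937022032- 23560 * sqrt(7) / 11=-59645.90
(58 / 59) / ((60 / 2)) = 29 / 885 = 0.03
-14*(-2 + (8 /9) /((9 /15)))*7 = 1372 /27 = 50.81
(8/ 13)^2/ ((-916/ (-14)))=224/ 38701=0.01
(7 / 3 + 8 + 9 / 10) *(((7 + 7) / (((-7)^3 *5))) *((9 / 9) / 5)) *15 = -337 / 1225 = -0.28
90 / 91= 0.99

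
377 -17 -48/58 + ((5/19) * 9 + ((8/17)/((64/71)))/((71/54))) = 13561089/37468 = 361.94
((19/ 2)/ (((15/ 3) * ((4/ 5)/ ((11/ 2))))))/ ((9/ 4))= 209/ 36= 5.81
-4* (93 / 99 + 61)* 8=-65408 / 33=-1982.06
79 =79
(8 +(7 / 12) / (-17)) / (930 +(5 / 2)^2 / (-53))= 17225 / 2010777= 0.01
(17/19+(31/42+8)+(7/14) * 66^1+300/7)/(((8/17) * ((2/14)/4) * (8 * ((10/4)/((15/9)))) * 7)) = 1159757/19152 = 60.56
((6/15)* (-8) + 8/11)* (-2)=272/55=4.95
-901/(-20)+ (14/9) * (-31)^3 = -8333371/180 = -46296.51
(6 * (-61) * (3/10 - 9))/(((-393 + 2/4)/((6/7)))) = -191052/27475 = -6.95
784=784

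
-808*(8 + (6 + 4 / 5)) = -59792 / 5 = -11958.40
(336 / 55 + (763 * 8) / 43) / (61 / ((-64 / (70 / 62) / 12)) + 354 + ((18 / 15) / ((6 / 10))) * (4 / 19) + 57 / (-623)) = 2055889553536 / 4740658390435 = 0.43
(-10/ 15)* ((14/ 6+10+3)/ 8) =-23/ 18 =-1.28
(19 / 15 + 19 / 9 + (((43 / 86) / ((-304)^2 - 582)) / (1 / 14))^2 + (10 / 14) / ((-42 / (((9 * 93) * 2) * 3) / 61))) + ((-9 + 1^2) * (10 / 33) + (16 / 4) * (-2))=-1067147599089097277 / 204554143650780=-5216.94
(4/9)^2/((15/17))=0.22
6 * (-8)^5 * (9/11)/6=-294912/11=-26810.18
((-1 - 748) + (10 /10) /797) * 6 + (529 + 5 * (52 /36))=-3957.77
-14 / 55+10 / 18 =149 / 495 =0.30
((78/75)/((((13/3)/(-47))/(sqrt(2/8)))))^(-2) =625/19881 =0.03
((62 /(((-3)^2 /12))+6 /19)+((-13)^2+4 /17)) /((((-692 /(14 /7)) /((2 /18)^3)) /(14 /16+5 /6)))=-10020359 /5865953904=-0.00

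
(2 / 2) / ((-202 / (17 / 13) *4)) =-17 / 10504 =-0.00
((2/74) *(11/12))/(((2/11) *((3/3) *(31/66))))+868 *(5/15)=3986377/13764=289.62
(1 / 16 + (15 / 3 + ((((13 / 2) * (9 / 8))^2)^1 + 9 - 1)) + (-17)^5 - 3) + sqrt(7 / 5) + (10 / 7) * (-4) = -2544280129 / 1792 + sqrt(35) / 5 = -1419798.00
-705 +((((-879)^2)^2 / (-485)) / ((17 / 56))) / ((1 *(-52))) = 8357562042909 / 107185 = 77973242.92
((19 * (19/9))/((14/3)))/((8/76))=6859/84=81.65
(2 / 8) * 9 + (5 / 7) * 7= 29 / 4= 7.25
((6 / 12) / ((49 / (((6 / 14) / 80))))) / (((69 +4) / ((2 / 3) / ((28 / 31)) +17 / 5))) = 869 / 280436800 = 0.00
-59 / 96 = -0.61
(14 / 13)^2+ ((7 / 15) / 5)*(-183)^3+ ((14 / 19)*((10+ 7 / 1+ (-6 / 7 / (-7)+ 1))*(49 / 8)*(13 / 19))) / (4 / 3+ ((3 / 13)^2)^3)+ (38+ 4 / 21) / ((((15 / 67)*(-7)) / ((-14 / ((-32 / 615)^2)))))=-3362131578417474344401 / 7539510961964800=-445934.97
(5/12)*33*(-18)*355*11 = -1932975/2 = -966487.50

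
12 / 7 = 1.71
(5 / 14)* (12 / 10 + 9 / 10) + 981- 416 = 2263 / 4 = 565.75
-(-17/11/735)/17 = 1/8085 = 0.00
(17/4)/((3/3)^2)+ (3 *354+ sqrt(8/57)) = 2 *sqrt(114)/57+ 4265/4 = 1066.62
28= 28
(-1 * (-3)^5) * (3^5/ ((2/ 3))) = 177147/ 2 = 88573.50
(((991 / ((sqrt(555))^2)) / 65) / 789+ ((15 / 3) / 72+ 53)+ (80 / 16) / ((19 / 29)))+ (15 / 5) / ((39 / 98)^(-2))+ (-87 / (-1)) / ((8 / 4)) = 120815989941323 / 1154188071400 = 104.68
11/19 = 0.58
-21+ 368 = 347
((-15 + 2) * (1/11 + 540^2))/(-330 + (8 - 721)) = 41698813/11473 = 3634.52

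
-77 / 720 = -0.11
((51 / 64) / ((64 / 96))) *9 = 1377 / 128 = 10.76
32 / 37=0.86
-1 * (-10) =10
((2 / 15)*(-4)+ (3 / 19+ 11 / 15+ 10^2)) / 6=1589 / 95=16.73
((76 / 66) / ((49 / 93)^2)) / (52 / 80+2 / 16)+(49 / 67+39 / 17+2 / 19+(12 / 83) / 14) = 402921205014 / 47439517433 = 8.49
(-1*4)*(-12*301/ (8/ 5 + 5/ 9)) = 650160/ 97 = 6702.68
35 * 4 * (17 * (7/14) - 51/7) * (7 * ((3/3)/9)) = 1190/9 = 132.22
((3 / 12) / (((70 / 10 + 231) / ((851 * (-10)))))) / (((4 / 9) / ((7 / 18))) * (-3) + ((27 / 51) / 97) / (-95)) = 39209825 / 15039132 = 2.61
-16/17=-0.94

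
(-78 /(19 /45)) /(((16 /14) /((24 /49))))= -10530 /133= -79.17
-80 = -80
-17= -17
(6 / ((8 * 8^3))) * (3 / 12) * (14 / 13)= 21 / 53248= 0.00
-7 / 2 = -3.50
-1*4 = -4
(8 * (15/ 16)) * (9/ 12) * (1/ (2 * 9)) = 0.31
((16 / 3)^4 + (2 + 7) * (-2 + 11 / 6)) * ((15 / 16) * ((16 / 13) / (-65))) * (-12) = 261658 / 1521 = 172.03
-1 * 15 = -15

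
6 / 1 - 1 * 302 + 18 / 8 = -1175 / 4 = -293.75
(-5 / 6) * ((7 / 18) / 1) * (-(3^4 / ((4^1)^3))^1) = 105 / 256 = 0.41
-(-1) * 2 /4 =1 /2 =0.50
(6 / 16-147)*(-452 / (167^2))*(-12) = -28.52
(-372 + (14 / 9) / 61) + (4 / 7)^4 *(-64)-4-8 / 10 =-2528198726 / 6590745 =-383.60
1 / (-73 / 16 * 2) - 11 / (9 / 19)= -15329 / 657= -23.33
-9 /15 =-3 /5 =-0.60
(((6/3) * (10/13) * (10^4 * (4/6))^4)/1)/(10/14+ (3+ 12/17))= 190400000000000000000/276939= 687516023384210.96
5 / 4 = 1.25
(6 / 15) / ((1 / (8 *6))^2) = 4608 / 5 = 921.60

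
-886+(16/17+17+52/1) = -13873/17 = -816.06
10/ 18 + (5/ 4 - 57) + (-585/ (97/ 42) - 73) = -1332175/ 3492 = -381.49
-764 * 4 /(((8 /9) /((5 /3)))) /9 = -1910 /3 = -636.67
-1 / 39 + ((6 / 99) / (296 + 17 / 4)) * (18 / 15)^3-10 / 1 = -645665161 / 64403625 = -10.03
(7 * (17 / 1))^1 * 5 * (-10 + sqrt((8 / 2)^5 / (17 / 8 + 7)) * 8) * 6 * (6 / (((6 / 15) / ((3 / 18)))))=-89250 + 4569600 * sqrt(146) / 73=667115.57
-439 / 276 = -1.59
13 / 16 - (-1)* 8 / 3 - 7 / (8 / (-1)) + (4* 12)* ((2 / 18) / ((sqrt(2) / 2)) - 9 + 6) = -6703 / 48 + 16* sqrt(2) / 3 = -132.10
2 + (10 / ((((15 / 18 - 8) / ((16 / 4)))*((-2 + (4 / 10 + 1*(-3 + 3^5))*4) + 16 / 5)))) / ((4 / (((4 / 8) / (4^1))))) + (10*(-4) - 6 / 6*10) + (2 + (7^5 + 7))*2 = 13903910261 / 414004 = 33584.00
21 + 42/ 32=357/ 16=22.31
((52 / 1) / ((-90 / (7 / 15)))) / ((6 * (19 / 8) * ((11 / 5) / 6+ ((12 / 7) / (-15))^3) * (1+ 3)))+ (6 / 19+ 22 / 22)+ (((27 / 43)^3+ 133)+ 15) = 149.55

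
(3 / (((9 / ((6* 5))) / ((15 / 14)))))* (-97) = -1039.29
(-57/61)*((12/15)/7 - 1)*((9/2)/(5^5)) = 0.00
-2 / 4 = -1 / 2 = -0.50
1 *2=2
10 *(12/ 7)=120/ 7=17.14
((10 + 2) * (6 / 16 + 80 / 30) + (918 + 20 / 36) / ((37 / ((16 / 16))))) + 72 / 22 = 64.60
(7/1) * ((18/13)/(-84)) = -3/26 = -0.12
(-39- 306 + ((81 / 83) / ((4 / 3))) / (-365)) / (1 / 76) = -794339517 / 30295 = -26220.15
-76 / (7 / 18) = -1368 / 7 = -195.43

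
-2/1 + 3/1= 1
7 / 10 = 0.70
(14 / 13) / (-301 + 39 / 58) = -812 / 226447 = -0.00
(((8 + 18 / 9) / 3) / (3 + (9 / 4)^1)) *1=40 / 63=0.63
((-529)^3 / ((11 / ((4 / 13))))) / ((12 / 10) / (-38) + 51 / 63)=-5322824.57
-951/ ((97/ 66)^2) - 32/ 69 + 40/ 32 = -1141303703/ 2596884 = -439.49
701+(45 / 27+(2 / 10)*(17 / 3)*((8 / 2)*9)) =743.47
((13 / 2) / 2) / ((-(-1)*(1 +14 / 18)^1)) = 117 / 64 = 1.83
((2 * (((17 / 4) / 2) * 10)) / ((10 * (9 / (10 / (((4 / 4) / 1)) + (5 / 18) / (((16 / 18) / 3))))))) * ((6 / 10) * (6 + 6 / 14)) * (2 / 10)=255 / 64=3.98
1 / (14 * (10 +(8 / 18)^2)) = 81 / 11564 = 0.01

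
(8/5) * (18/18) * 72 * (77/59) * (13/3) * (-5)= -192192/59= -3257.49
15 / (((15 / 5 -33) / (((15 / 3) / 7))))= -5 / 14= -0.36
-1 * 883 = -883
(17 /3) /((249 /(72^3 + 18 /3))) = 2115106 /249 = 8494.40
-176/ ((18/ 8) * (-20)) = 176/ 45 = 3.91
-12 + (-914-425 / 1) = -1351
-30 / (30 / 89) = -89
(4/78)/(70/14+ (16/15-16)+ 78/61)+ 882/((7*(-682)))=-6693671/35104927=-0.19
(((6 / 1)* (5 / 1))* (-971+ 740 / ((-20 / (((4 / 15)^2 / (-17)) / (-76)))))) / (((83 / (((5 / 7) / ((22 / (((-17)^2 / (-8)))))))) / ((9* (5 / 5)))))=3598946223 / 971432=3704.78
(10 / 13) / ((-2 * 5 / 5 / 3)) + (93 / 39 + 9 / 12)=103 / 52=1.98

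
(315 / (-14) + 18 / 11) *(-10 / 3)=765 / 11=69.55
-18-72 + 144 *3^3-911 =2887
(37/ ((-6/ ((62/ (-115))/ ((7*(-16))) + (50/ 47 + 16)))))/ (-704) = 17377679/ 116229120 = 0.15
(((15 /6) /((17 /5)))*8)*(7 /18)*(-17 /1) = -350 /9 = -38.89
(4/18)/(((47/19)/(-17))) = -646/423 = -1.53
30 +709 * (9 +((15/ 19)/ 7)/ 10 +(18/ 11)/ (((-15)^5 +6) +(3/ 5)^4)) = 106119418302753/ 16532093116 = 6418.99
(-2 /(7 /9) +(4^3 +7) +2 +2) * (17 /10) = 8619 /70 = 123.13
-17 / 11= -1.55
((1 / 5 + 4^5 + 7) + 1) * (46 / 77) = 237406 / 385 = 616.64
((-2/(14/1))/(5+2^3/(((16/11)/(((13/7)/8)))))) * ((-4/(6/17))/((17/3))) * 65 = 2080/703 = 2.96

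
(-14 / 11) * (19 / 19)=-14 / 11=-1.27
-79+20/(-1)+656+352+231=1140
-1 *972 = -972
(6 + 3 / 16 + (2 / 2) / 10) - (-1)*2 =663 / 80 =8.29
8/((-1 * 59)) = -8/59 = -0.14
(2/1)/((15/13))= 26/15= 1.73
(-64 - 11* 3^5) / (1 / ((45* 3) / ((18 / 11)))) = -225802.50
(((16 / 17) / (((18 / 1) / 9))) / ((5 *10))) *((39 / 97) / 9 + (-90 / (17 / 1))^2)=9443428 / 35742075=0.26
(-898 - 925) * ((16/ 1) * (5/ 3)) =-145840/ 3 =-48613.33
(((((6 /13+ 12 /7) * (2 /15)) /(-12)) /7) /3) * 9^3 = -2673 /3185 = -0.84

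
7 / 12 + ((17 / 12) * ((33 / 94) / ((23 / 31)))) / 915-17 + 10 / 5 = -114072133 / 7912920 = -14.42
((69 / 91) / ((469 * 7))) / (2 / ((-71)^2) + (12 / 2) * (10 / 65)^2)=4521777 / 2788100882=0.00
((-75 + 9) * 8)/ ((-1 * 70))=264/ 35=7.54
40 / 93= 0.43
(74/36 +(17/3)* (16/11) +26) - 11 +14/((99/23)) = 5653/198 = 28.55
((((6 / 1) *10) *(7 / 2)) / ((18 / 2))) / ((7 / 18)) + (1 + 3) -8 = 56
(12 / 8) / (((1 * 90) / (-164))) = -41 / 15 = -2.73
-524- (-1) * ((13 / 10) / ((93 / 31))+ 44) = -14387 / 30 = -479.57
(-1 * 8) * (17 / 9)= -136 / 9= -15.11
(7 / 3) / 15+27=1222 / 45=27.16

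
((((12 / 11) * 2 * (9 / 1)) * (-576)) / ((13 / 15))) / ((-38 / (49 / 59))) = 45722880 / 160303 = 285.23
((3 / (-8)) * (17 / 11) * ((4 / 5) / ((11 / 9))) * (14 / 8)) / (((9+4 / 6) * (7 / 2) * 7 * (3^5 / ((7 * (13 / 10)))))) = -221 / 2105400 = -0.00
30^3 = 27000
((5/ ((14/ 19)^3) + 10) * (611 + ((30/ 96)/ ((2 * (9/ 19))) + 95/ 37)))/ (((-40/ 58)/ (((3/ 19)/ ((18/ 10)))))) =-1756.74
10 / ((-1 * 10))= -1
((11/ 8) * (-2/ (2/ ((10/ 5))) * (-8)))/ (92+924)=11/ 508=0.02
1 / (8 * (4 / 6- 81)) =-0.00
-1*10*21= -210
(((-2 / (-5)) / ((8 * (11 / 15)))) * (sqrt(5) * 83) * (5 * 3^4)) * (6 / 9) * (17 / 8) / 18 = 63495 * sqrt(5) / 352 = 403.35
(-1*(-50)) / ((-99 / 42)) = -700 / 33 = -21.21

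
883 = 883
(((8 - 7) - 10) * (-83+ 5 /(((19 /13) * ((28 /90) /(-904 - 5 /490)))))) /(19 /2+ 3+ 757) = 117.24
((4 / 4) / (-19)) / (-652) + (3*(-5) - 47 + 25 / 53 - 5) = -66.53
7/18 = 0.39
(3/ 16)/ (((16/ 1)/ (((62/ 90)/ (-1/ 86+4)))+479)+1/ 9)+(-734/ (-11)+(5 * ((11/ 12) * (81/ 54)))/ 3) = 249964737175/ 3621666048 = 69.02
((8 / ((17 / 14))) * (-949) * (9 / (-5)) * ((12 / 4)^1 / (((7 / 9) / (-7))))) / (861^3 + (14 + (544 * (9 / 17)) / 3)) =-25827984 / 54253586735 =-0.00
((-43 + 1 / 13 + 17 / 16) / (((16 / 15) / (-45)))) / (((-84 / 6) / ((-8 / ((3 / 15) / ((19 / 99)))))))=62037375 / 64064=968.37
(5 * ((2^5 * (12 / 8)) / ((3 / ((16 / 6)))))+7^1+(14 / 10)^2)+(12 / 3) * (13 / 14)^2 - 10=792853 / 3675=215.74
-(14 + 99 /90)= -151 /10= -15.10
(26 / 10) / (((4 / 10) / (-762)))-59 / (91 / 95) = -456328 / 91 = -5014.59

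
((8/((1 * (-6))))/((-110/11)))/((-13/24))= -16/65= -0.25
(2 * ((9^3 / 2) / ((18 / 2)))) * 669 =54189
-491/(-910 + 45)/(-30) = -491/25950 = -0.02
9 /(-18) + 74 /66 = 41 /66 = 0.62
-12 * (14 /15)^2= -784 /75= -10.45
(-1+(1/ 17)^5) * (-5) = 7099280/ 1419857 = 5.00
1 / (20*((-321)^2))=0.00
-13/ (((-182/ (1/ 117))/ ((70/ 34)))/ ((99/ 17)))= 55/ 7514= 0.01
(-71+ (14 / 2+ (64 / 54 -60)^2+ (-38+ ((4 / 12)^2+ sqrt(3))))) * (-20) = -48949340 / 729 -20 * sqrt(3) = -67180.51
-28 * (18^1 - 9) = -252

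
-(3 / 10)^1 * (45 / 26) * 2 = -27 / 26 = -1.04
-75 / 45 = -5 / 3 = -1.67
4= 4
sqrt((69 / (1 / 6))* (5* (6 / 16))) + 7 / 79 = 7 / 79 + 3* sqrt(345) / 2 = 27.95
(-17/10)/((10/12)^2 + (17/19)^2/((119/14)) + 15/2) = -110466/538595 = -0.21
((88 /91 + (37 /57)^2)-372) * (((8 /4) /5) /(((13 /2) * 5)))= -438298628 /96089175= -4.56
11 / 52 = 0.21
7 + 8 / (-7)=41 / 7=5.86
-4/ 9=-0.44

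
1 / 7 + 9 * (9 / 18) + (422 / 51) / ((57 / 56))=519803 / 40698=12.77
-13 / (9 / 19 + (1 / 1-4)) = 247 / 48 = 5.15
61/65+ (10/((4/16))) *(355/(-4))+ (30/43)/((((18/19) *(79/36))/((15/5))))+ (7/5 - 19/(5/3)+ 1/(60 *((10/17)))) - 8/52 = -94279679623/26496600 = -3558.18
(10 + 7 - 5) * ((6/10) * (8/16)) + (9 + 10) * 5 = 493/5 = 98.60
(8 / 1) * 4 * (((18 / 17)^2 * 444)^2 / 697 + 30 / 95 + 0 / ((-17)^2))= 12593462745792 / 1106068603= 11385.79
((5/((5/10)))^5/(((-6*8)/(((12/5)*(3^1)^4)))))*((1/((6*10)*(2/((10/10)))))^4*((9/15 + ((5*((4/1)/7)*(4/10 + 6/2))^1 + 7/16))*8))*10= -6021/3584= -1.68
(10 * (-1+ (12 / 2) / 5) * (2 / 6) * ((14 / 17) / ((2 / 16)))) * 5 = 1120 / 51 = 21.96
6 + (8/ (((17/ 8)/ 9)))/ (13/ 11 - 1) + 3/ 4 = 13131/ 68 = 193.10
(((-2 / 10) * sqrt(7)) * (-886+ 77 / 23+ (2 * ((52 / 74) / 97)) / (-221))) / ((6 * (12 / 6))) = 247725001 * sqrt(7) / 16839588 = 38.92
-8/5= -1.60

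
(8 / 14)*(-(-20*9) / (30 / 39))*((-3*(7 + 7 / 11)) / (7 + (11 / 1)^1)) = -1872 / 11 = -170.18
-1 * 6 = -6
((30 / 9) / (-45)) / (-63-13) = 1 / 1026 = 0.00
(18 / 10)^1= 9 / 5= 1.80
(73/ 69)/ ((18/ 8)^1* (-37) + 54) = -292/ 8073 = -0.04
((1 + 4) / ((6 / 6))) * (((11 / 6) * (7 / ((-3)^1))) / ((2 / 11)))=-4235 / 36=-117.64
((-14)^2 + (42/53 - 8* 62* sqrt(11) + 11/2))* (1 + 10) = 235873/106 - 5456* sqrt(11) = -15870.29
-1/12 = -0.08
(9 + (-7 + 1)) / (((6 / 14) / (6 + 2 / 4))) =91 / 2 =45.50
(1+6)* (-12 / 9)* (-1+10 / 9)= -28 / 27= -1.04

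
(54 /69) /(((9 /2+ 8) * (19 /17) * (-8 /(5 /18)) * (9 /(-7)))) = 119 /78660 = 0.00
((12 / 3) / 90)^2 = 0.00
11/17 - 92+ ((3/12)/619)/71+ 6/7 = -1893147005/20919724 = -90.50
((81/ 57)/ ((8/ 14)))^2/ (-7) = -5103/ 5776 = -0.88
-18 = -18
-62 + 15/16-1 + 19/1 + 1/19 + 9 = -10339/304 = -34.01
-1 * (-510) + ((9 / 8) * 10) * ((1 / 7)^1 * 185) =22605 / 28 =807.32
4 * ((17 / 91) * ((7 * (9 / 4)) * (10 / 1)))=1530 / 13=117.69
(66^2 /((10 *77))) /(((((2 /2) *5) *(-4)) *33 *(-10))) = 3 /3500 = 0.00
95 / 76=5 / 4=1.25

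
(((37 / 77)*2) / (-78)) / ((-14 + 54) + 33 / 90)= -370 / 1212211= -0.00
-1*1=-1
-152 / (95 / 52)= -416 / 5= -83.20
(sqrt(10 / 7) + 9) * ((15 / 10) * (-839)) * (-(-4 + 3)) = -22653 / 2 - 2517 * sqrt(70) / 14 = -12830.70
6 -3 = 3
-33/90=-11/30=-0.37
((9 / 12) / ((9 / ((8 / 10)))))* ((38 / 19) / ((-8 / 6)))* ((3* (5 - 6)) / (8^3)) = 3 / 5120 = 0.00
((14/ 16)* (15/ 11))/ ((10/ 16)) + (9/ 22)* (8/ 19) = 435/ 209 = 2.08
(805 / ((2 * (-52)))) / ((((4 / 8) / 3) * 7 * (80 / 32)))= -69 / 26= -2.65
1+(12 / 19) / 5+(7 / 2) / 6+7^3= 392969 / 1140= 344.71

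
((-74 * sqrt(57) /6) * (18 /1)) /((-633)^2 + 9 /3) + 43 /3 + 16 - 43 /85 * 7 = 6832 /255 - 37 * sqrt(57) /66782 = 26.79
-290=-290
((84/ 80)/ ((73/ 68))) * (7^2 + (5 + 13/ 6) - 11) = 32249/ 730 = 44.18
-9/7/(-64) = 9/448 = 0.02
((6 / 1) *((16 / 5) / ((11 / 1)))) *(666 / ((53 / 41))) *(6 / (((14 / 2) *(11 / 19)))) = 298836864 / 224455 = 1331.39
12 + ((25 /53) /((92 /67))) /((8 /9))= 483171 /39008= 12.39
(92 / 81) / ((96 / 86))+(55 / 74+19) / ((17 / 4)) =5.66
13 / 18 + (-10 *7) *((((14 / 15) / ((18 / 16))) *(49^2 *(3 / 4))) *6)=-11294291 / 18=-627460.61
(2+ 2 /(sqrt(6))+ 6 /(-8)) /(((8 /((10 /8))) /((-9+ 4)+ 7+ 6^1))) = 2.58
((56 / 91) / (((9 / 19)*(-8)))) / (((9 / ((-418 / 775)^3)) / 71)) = 98523718568 / 490155046875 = 0.20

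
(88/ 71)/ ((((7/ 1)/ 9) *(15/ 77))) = 8.18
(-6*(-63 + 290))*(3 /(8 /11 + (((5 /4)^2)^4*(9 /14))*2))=-20619067392 /42341891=-486.97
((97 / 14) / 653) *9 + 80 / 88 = 101023 / 100562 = 1.00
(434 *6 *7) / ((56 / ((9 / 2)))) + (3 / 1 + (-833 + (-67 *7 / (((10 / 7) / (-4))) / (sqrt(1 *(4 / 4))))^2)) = 1725128.99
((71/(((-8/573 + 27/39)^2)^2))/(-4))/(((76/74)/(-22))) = 88970218069253103297/49546249492716556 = 1795.70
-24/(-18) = 4/3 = 1.33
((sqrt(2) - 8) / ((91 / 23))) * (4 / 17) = -736 / 1547 + 92 * sqrt(2) / 1547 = -0.39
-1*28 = -28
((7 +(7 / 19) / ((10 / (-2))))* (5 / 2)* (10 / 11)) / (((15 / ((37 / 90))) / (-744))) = -3018904 / 9405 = -320.99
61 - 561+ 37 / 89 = -44463 / 89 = -499.58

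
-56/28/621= -2/621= -0.00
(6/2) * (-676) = -2028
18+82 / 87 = 1648 / 87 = 18.94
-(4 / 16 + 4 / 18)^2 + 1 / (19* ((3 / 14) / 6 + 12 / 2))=-891691 / 4161456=-0.21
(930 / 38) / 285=31 / 361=0.09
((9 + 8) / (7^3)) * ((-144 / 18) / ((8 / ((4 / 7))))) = -68 / 2401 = -0.03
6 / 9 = 2 / 3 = 0.67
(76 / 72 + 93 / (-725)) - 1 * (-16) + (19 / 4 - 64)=-1104623 / 26100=-42.32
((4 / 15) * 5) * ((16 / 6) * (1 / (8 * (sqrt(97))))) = 4 * sqrt(97) / 873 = 0.05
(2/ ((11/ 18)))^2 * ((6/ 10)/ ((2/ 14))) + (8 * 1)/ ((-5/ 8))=19472/ 605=32.19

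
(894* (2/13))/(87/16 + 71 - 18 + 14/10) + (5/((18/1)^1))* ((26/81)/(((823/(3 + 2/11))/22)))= 2.31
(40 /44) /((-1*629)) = -10 /6919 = -0.00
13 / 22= 0.59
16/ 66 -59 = -1939/ 33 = -58.76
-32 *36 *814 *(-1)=937728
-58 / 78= -0.74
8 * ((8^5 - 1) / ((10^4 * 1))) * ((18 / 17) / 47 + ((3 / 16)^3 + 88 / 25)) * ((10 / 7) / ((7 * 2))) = 1359271012837 / 143180800000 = 9.49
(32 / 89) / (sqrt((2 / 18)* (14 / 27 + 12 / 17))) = 0.97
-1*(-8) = 8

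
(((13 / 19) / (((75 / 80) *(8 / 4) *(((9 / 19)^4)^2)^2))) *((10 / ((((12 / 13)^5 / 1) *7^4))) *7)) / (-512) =-4.83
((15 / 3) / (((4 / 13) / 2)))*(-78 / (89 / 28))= -70980 / 89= -797.53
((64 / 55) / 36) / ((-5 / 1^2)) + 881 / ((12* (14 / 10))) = 3633677 / 69300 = 52.43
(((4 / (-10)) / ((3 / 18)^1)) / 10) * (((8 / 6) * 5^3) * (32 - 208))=7040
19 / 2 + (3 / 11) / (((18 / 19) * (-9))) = 9.47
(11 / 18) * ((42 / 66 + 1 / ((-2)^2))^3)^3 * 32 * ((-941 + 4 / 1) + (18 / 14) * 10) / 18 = -16669923065876691 / 49168782688256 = -339.03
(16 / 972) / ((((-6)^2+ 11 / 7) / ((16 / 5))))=448 / 319545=0.00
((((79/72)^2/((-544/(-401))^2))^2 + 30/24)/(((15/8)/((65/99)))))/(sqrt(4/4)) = 51338077045668691213/87375977396551286784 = 0.59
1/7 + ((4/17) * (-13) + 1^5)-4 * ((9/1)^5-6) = -28104696/119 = -236173.92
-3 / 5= -0.60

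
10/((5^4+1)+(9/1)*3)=10/653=0.02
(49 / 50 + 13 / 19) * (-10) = -1581 / 95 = -16.64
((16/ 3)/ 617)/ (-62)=-8/ 57381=-0.00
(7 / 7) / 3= 1 / 3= 0.33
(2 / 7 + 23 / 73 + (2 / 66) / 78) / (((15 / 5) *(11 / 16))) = 6325832 / 21702681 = 0.29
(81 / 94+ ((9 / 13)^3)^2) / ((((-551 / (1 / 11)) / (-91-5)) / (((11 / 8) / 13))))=0.00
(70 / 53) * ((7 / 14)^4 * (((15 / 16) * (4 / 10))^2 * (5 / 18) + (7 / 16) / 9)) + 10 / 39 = 1674115 / 6349824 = 0.26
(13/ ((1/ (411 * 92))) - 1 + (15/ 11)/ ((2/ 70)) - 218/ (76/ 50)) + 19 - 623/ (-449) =46120945941/ 93841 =491479.69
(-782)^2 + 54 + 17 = 611595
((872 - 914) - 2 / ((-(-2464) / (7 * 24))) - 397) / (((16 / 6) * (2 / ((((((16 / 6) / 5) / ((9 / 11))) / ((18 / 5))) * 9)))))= -9661 / 72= -134.18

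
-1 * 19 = -19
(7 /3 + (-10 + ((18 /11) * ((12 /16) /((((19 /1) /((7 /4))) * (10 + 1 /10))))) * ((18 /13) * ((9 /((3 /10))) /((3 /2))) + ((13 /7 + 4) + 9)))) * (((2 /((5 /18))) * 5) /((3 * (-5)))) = 2152564 /124735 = 17.26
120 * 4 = 480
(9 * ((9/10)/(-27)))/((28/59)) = -177/280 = -0.63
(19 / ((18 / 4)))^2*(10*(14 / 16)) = 12635 / 81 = 155.99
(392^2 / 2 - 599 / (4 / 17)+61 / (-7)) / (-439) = -2079771 / 12292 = -169.20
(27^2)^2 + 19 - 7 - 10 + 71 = 531514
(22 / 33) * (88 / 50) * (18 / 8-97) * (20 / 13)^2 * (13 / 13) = -133408 / 507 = -263.13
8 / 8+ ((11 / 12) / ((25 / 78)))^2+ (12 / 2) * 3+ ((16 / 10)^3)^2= 2747301 / 62500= 43.96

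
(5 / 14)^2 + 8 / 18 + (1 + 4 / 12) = 3361 / 1764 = 1.91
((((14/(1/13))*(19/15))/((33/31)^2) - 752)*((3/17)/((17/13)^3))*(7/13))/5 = -4.66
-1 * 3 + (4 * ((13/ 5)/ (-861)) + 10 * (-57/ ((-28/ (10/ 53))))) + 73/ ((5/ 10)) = 33501214/ 228165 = 146.83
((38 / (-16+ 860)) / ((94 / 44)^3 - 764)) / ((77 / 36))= -36784 / 1318017197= -0.00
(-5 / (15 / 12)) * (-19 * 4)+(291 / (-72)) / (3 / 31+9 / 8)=273329 / 909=300.69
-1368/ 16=-171/ 2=-85.50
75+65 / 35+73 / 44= 24183 / 308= 78.52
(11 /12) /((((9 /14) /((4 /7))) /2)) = 44 /27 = 1.63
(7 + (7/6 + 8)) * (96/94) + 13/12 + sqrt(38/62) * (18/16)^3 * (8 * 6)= 71.10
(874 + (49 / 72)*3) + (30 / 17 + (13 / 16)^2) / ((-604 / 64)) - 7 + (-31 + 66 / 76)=1963374241 / 2341104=838.65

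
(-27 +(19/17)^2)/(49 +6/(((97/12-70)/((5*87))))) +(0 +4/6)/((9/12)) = -38003510/13231287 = -2.87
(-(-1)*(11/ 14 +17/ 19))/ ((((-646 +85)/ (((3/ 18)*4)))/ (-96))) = 4768/ 24871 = 0.19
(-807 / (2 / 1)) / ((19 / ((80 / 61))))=-32280 / 1159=-27.85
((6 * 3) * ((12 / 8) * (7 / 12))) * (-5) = -315 / 4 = -78.75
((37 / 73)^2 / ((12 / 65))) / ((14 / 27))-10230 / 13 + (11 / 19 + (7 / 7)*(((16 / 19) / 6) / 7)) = -173288120051 / 221132184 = -783.64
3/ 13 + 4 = 4.23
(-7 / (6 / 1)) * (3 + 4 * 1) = -49 / 6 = -8.17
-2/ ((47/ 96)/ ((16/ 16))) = -192/ 47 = -4.09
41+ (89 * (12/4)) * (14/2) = 1910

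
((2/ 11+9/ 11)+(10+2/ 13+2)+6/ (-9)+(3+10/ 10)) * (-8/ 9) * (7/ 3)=-36008/ 1053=-34.20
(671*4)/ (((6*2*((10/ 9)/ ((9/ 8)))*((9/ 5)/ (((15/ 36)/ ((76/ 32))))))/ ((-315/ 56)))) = -124.16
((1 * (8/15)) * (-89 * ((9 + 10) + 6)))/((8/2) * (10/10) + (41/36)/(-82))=-85440/287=-297.70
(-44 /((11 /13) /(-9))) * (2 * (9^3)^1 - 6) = 679536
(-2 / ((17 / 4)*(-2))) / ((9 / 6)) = 8 / 51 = 0.16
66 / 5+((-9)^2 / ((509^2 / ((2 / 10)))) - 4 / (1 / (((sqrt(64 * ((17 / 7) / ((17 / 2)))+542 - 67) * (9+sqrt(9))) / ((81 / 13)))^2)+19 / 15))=769688328039057 / 76635241357855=10.04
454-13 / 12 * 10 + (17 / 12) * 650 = 1364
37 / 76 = 0.49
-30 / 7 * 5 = -150 / 7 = -21.43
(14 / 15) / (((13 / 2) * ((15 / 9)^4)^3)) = 4960116 / 15869140625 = 0.00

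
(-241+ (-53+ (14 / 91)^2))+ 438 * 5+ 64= 1960.02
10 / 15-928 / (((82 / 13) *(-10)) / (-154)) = -1392982 / 615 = -2265.01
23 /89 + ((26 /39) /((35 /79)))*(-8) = -110081 /9345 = -11.78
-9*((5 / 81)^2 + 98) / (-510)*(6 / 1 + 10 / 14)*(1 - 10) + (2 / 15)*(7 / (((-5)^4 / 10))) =-3777102841 / 36146250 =-104.50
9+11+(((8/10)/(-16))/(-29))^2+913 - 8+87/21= 2187945607/2354800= 929.14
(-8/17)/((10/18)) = -72/85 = -0.85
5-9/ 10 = 41/ 10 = 4.10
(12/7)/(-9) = -4/21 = -0.19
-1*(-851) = 851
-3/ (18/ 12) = -2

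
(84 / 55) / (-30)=-14 / 275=-0.05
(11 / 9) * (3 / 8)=11 / 24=0.46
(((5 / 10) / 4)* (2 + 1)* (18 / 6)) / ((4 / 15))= 135 / 32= 4.22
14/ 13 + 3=53/ 13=4.08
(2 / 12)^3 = 1 / 216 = 0.00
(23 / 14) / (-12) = -23 / 168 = -0.14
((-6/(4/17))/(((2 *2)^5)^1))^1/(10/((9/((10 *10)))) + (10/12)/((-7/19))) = -3213/14044160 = -0.00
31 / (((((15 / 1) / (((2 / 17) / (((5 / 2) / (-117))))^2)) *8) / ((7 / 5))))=10.96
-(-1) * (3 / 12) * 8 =2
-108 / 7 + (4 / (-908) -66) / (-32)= -679631 / 50848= -13.37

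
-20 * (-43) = 860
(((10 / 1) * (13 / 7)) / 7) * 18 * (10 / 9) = 2600 / 49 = 53.06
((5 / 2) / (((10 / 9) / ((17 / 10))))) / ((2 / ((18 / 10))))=1377 / 400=3.44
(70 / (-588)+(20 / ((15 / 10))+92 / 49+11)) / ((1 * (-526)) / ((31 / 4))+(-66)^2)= 79267 / 13027336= 0.01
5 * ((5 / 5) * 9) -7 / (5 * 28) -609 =-11281 / 20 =-564.05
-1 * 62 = -62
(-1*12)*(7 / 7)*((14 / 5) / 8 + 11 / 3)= -241 / 5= -48.20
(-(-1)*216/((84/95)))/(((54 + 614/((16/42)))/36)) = 82080/15547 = 5.28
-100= -100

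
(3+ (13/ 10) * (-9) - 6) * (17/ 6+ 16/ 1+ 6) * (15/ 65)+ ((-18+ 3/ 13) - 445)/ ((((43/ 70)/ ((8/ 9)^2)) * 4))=-211046549/ 905580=-233.05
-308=-308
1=1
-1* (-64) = 64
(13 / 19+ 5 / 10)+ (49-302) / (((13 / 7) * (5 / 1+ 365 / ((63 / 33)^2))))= -637992 / 5726695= -0.11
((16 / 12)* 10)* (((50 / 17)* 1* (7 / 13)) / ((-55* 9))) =-2800 / 65637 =-0.04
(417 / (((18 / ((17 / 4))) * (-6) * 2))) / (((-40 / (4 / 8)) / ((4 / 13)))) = 2363 / 74880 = 0.03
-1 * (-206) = 206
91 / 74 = 1.23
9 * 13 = 117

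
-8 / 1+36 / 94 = -358 / 47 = -7.62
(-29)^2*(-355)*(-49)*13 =190179535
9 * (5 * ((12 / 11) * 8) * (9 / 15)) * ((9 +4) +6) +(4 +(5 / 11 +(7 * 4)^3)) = 26433.55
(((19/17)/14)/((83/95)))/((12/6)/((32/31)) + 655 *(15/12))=14440/129694887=0.00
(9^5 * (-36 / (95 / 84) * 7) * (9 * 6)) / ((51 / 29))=-652473499104 / 1615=-404008358.58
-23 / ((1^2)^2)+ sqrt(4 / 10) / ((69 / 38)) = -23+ 38 * sqrt(10) / 345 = -22.65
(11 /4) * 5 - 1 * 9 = 19 /4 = 4.75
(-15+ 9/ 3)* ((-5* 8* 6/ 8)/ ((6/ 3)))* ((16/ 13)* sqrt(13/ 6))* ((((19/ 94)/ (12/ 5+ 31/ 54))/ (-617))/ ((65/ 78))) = -1477440* sqrt(78)/ 302720561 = -0.04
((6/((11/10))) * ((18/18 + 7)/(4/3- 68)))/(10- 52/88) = -0.07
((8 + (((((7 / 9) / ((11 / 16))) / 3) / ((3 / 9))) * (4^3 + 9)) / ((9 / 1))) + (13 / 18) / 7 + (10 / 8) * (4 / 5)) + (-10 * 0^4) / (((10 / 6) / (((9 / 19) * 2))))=228017 / 12474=18.28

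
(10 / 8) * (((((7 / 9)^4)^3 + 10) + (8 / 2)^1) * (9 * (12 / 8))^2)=19839273989675 / 6198727824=3200.54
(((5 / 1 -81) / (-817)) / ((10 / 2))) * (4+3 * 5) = 76 / 215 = 0.35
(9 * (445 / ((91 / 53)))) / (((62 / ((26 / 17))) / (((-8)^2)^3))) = 55643996160 / 3689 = 15083761.50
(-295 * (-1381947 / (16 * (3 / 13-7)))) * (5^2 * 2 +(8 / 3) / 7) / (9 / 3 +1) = -133503648005 / 2816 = -47408965.91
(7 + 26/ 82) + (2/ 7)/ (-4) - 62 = -31429/ 574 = -54.75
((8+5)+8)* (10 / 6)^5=21875 / 81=270.06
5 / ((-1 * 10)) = -1 / 2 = -0.50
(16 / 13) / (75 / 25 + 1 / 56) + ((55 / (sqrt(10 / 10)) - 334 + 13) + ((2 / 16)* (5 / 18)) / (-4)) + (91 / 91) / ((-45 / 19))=-1683223757 / 6327360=-266.02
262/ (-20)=-131/ 10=-13.10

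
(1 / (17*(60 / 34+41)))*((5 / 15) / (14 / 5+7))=5 / 106869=0.00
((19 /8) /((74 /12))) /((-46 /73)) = -4161 /6808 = -0.61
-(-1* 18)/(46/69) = 27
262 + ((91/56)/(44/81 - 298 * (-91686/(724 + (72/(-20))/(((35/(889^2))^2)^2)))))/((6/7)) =21025290469851317421945115/79194267091650145736032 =265.49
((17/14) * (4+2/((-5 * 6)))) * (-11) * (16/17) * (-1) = 5192/105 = 49.45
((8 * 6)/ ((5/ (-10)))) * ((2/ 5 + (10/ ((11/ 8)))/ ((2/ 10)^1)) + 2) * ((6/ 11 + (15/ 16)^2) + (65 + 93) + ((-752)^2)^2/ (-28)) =359991692905740909/ 8470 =42501970827124.07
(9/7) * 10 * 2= 180/7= 25.71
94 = 94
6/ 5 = 1.20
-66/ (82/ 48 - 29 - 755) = 0.08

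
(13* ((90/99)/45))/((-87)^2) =26/749331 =0.00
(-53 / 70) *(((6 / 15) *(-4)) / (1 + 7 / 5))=53 / 105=0.50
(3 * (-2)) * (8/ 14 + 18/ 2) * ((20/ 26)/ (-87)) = 1340/ 2639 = 0.51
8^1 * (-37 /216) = -37 /27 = -1.37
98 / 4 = 49 / 2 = 24.50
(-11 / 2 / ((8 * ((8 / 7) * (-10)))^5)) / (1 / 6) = 554631 / 107374182400000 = 0.00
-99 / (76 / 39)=-3861 / 76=-50.80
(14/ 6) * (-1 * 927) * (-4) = 8652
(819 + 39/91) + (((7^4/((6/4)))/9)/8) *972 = 156999/7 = 22428.43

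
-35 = -35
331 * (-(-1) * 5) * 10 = 16550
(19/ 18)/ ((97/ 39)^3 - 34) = -0.06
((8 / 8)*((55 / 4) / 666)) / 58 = 55 / 154512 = 0.00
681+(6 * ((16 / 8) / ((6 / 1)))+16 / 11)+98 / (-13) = 96799 / 143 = 676.92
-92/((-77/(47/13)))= 4324/1001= 4.32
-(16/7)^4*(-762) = 49938432/2401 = 20799.01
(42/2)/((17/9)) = 189/17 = 11.12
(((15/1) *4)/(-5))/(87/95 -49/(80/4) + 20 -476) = 4560/173863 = 0.03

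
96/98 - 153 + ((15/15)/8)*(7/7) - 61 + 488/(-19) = -1776941/7448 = -238.58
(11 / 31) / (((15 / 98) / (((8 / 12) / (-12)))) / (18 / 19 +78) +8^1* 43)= 53900 / 52248299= 0.00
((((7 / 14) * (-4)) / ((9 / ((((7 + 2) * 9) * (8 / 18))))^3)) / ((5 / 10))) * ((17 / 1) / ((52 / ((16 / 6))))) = -8704 / 39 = -223.18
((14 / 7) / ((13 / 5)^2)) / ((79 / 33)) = 0.12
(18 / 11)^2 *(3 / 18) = 54 / 121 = 0.45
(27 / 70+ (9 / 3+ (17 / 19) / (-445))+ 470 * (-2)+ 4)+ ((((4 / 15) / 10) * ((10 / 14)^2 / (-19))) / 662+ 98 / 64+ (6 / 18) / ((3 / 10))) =-36728310440443 / 39493913760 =-929.97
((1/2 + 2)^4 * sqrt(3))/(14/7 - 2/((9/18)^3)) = -625 * sqrt(3)/224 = -4.83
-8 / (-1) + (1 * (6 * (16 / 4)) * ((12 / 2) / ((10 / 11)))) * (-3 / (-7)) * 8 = 19288 / 35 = 551.09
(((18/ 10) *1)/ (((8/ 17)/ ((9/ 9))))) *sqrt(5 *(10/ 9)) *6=153 *sqrt(2)/ 4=54.09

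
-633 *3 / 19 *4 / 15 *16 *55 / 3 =-148544 / 19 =-7818.11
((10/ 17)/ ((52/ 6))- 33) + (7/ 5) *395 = 114935/ 221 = 520.07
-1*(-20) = 20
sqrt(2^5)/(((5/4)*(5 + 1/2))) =32*sqrt(2)/55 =0.82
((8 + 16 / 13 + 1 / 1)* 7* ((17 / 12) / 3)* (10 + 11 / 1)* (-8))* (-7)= 1551046 / 39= 39770.41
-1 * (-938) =938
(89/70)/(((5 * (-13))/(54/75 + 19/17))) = -69509/1933750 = -0.04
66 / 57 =22 / 19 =1.16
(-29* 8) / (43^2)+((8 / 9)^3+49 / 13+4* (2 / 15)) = 427509973 / 87614865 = 4.88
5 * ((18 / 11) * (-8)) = -720 / 11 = -65.45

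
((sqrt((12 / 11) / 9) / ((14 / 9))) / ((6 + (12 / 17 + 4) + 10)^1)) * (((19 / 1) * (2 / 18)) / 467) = 323 * sqrt(33) / 37972704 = 0.00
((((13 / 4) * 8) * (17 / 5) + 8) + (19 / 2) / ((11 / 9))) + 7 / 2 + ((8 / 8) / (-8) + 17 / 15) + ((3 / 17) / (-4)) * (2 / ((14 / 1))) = 17070631 / 157080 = 108.67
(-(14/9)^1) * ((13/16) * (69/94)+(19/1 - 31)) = 40019/2256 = 17.74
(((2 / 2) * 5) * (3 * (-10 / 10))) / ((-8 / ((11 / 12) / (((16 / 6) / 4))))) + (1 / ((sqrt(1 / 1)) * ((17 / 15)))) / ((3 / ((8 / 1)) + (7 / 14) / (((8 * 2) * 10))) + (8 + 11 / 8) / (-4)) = 2.13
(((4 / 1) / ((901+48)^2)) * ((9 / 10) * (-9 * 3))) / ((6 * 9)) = -9 / 4503005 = -0.00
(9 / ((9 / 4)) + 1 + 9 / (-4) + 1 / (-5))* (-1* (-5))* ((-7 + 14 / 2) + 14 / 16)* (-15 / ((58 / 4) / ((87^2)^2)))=-661178168.44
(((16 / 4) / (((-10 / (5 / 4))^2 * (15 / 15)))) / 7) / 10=1 / 1120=0.00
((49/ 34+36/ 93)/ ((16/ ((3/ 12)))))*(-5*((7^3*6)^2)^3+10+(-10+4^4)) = -11437838696567171380127/ 1054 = -10851839370557088595.95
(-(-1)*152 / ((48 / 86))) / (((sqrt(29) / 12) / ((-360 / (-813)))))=392160*sqrt(29) / 7859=268.72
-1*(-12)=12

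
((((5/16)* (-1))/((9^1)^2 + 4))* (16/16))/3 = -1/816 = -0.00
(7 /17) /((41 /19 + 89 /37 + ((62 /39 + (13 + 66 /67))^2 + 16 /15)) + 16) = 167997256245 /107793850645603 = 0.00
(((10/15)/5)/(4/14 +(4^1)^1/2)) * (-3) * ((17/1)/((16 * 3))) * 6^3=-1071/80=-13.39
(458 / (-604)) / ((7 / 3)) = -687 / 2114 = -0.32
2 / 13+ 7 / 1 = 7.15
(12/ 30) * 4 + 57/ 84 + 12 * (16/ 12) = 2559/ 140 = 18.28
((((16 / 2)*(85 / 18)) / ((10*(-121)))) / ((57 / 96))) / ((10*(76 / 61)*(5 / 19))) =-8296 / 517275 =-0.02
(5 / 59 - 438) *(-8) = 206696 / 59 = 3503.32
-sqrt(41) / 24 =-0.27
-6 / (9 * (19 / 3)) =-2 / 19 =-0.11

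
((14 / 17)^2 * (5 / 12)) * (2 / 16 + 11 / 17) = 0.22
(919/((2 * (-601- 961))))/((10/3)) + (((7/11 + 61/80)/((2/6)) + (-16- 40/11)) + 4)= -720271/62480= -11.53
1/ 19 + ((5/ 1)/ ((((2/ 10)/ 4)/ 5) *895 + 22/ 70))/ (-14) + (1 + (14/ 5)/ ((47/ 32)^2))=629296598/ 272181935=2.31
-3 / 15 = -1 / 5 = -0.20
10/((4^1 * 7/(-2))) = -5/7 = -0.71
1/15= 0.07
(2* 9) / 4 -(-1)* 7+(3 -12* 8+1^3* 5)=-153 / 2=-76.50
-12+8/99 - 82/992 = -589339/49104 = -12.00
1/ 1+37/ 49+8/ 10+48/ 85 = 12994/ 4165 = 3.12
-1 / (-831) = 1 / 831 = 0.00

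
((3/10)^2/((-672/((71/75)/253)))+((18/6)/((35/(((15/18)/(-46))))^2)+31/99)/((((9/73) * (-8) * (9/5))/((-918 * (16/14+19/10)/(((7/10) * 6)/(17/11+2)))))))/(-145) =-23010605736503797/8022388789800000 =-2.87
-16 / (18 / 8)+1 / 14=-887 / 126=-7.04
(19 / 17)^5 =2476099 / 1419857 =1.74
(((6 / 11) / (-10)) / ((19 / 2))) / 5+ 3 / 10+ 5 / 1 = 55373 / 10450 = 5.30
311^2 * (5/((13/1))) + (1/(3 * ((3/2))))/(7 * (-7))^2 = 10450220471/280917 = 37200.38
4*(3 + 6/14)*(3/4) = 72/7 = 10.29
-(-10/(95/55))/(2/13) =715/19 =37.63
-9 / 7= -1.29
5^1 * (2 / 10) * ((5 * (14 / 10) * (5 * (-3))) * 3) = -315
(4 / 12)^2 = 1 / 9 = 0.11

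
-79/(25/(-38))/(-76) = -79/50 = -1.58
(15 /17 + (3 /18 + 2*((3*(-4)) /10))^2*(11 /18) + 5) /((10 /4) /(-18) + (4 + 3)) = 2459443 /1889550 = 1.30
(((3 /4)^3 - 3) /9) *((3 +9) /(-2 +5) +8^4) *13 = -732875 /48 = -15268.23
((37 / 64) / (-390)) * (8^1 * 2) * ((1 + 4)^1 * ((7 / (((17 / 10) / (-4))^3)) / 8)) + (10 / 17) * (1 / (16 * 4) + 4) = 22771235 / 6131424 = 3.71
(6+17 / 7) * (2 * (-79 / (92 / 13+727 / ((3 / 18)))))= -60593 / 198793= -0.30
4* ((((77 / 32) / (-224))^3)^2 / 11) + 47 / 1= 13546827679130613019 / 288230376151711744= 47.00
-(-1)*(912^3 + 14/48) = 18205212679/24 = 758550528.29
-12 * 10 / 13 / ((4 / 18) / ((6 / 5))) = -648 / 13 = -49.85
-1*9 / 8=-9 / 8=-1.12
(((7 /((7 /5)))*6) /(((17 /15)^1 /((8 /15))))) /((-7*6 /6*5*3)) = -16 /119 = -0.13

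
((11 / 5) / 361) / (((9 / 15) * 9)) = 11 / 9747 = 0.00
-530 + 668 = 138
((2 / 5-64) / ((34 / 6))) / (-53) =18 / 85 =0.21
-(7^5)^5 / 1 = -1341068619663964900807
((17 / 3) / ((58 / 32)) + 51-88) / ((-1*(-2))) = -2947 / 174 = -16.94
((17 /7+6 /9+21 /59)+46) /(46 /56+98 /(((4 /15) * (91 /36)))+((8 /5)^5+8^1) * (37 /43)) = 428124125000 /1403490091173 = 0.31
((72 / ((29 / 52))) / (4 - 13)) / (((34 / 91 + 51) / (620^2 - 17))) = -14551202848 / 135575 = -107329.54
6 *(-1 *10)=-60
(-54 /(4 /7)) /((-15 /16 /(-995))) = -100296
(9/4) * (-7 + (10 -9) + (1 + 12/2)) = 9/4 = 2.25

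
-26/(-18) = 1.44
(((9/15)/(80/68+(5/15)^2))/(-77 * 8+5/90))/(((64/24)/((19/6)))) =-78489/87365560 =-0.00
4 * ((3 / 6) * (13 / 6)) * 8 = 104 / 3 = 34.67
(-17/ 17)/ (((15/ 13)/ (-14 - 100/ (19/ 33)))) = 46358/ 285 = 162.66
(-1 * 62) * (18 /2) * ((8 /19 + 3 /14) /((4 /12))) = -141453 /133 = -1063.56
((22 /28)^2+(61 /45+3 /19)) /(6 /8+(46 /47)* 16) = 16782713 /129246075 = 0.13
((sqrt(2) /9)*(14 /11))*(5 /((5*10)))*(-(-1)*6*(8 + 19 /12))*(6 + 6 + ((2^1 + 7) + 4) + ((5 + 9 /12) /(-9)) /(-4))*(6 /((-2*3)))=-583303*sqrt(2) /28512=-28.93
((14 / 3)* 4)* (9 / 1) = 168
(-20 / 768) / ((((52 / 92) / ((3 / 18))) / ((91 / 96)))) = -805 / 110592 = -0.01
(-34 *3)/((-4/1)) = 51/2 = 25.50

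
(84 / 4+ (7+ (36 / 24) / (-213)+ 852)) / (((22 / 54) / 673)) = 2270629989 / 1562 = 1453668.37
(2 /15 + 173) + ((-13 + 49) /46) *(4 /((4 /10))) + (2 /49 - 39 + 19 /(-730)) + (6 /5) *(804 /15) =2545804633 /12340650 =206.29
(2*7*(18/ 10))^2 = 15876/ 25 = 635.04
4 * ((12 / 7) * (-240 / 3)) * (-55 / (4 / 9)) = 475200 / 7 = 67885.71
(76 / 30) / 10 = 19 / 75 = 0.25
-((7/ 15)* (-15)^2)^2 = -11025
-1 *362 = -362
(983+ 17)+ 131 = 1131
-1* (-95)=95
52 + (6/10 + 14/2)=298/5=59.60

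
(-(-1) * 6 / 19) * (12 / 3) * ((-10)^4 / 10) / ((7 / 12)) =288000 / 133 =2165.41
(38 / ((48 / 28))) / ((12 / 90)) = 665 / 4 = 166.25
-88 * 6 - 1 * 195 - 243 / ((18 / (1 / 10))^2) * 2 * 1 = -144603 / 200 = -723.02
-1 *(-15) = 15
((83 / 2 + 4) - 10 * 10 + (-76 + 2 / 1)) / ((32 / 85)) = -21845 / 64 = -341.33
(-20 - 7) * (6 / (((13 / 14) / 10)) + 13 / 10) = -231363 / 130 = -1779.72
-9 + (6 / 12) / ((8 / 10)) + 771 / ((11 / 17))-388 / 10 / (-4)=524863 / 440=1192.87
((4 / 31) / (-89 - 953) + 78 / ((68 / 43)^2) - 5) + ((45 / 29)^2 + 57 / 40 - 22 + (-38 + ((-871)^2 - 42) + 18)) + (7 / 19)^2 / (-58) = 5374967831551278081 / 7085499340195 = 758587.02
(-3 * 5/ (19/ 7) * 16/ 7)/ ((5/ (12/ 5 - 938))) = 224544/ 95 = 2363.62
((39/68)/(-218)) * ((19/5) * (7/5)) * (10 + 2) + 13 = 1188889/92650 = 12.83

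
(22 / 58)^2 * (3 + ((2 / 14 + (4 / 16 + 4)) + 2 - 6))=11495 / 23548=0.49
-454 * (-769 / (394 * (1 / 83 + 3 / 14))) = 3915.04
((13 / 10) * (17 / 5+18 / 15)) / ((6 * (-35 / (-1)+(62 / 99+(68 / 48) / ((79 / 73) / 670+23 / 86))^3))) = 5359105221384183984 / 1287794729527150031975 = 0.00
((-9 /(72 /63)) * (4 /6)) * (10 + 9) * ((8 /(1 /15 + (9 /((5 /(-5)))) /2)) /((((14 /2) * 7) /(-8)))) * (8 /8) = -1440 /49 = -29.39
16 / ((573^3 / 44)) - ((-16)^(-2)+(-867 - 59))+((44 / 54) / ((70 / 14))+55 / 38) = 1414718170771991 / 1525127604480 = 927.61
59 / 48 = 1.23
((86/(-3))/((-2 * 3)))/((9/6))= 86/27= 3.19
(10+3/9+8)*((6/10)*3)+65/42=1451/42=34.55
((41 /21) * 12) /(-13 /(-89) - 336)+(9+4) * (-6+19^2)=965614159 /209237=4614.93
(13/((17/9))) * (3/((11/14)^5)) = 188776224/2737867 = 68.95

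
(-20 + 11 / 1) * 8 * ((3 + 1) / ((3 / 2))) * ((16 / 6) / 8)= -64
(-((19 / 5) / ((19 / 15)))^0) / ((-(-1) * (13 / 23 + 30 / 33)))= -253 / 373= -0.68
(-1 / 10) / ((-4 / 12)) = 3 / 10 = 0.30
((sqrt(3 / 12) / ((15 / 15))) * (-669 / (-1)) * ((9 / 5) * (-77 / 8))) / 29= -463617 / 2320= -199.83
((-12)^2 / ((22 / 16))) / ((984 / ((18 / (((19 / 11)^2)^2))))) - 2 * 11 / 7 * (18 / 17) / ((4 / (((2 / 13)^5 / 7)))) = 355658253622848 / 1652570604885109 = 0.22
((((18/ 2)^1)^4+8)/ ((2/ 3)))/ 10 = 985.35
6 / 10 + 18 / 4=51 / 10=5.10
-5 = -5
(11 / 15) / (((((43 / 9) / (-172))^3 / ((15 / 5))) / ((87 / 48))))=-930204 / 5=-186040.80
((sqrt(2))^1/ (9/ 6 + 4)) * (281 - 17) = 48 * sqrt(2) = 67.88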